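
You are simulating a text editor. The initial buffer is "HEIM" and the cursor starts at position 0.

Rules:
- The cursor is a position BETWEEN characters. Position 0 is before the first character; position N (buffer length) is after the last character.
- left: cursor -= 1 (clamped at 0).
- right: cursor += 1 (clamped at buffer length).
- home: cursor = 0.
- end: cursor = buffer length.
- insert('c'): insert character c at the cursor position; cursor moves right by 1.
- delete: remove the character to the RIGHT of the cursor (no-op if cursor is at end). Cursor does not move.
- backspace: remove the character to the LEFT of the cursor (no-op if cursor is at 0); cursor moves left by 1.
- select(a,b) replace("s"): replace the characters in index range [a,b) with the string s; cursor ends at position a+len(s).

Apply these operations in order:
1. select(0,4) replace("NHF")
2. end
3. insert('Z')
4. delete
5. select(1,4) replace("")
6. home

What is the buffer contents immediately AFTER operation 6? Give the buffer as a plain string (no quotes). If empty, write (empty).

Answer: N

Derivation:
After op 1 (select(0,4) replace("NHF")): buf='NHF' cursor=3
After op 2 (end): buf='NHF' cursor=3
After op 3 (insert('Z')): buf='NHFZ' cursor=4
After op 4 (delete): buf='NHFZ' cursor=4
After op 5 (select(1,4) replace("")): buf='N' cursor=1
After op 6 (home): buf='N' cursor=0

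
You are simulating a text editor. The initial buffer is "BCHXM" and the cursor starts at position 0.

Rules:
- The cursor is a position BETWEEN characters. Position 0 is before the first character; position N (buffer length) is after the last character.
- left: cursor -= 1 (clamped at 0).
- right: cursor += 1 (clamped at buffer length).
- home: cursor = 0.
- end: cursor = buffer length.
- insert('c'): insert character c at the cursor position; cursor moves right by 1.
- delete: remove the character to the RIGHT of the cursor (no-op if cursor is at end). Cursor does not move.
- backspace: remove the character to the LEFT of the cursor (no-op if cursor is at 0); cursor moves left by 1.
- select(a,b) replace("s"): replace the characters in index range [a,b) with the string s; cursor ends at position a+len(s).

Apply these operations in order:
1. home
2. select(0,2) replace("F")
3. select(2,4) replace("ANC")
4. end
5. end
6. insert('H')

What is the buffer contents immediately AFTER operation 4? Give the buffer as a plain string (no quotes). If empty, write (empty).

Answer: FHANC

Derivation:
After op 1 (home): buf='BCHXM' cursor=0
After op 2 (select(0,2) replace("F")): buf='FHXM' cursor=1
After op 3 (select(2,4) replace("ANC")): buf='FHANC' cursor=5
After op 4 (end): buf='FHANC' cursor=5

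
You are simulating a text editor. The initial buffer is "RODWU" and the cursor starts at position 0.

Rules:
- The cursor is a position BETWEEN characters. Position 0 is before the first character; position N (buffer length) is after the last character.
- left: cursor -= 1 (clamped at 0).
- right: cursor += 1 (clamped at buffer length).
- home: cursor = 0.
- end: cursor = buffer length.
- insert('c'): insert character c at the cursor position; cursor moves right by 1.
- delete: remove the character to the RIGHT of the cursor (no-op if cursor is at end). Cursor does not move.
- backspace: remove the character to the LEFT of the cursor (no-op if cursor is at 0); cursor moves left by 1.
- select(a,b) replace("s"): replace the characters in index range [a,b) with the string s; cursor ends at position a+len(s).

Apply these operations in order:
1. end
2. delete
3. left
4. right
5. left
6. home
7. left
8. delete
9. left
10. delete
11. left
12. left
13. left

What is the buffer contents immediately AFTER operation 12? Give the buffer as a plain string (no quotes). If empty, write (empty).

After op 1 (end): buf='RODWU' cursor=5
After op 2 (delete): buf='RODWU' cursor=5
After op 3 (left): buf='RODWU' cursor=4
After op 4 (right): buf='RODWU' cursor=5
After op 5 (left): buf='RODWU' cursor=4
After op 6 (home): buf='RODWU' cursor=0
After op 7 (left): buf='RODWU' cursor=0
After op 8 (delete): buf='ODWU' cursor=0
After op 9 (left): buf='ODWU' cursor=0
After op 10 (delete): buf='DWU' cursor=0
After op 11 (left): buf='DWU' cursor=0
After op 12 (left): buf='DWU' cursor=0

Answer: DWU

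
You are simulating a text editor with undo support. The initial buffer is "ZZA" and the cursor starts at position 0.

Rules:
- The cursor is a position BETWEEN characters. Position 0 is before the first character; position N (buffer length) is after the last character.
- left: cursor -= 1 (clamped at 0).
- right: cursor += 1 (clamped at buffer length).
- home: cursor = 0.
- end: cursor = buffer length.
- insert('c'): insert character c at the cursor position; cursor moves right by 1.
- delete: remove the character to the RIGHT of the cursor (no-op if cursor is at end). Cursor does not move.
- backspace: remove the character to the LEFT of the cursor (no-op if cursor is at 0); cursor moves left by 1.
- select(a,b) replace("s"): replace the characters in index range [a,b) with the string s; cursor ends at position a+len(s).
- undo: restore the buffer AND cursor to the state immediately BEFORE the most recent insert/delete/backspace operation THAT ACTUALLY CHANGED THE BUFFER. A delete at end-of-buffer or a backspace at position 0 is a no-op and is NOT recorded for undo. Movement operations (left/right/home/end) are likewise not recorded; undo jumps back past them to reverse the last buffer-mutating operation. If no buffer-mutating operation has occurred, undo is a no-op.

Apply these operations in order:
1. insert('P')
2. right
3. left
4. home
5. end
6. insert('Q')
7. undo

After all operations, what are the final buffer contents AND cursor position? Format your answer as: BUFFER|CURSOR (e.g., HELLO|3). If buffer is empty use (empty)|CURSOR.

After op 1 (insert('P')): buf='PZZA' cursor=1
After op 2 (right): buf='PZZA' cursor=2
After op 3 (left): buf='PZZA' cursor=1
After op 4 (home): buf='PZZA' cursor=0
After op 5 (end): buf='PZZA' cursor=4
After op 6 (insert('Q')): buf='PZZAQ' cursor=5
After op 7 (undo): buf='PZZA' cursor=4

Answer: PZZA|4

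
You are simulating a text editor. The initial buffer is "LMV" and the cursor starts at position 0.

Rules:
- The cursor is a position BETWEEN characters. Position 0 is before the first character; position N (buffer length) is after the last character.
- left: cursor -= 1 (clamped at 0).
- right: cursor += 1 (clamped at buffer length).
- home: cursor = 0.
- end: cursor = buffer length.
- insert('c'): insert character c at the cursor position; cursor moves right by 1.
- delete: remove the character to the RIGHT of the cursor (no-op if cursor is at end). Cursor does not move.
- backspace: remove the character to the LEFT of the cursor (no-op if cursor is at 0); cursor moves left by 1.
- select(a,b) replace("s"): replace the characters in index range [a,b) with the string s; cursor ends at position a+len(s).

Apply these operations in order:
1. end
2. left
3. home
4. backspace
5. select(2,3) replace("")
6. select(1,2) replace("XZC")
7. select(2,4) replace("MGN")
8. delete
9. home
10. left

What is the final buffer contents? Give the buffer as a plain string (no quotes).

Answer: LXMGN

Derivation:
After op 1 (end): buf='LMV' cursor=3
After op 2 (left): buf='LMV' cursor=2
After op 3 (home): buf='LMV' cursor=0
After op 4 (backspace): buf='LMV' cursor=0
After op 5 (select(2,3) replace("")): buf='LM' cursor=2
After op 6 (select(1,2) replace("XZC")): buf='LXZC' cursor=4
After op 7 (select(2,4) replace("MGN")): buf='LXMGN' cursor=5
After op 8 (delete): buf='LXMGN' cursor=5
After op 9 (home): buf='LXMGN' cursor=0
After op 10 (left): buf='LXMGN' cursor=0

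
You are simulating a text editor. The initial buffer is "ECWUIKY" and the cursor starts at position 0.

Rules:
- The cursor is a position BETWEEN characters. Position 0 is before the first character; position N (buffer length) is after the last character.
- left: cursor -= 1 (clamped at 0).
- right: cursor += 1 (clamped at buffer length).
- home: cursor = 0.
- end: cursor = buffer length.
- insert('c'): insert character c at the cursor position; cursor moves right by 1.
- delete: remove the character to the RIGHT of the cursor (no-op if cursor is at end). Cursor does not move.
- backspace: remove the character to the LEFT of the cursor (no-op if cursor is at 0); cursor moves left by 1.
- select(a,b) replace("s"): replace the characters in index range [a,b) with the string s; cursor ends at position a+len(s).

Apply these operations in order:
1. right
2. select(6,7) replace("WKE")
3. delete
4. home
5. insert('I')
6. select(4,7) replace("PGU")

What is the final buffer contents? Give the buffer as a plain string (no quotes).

After op 1 (right): buf='ECWUIKY' cursor=1
After op 2 (select(6,7) replace("WKE")): buf='ECWUIKWKE' cursor=9
After op 3 (delete): buf='ECWUIKWKE' cursor=9
After op 4 (home): buf='ECWUIKWKE' cursor=0
After op 5 (insert('I')): buf='IECWUIKWKE' cursor=1
After op 6 (select(4,7) replace("PGU")): buf='IECWPGUWKE' cursor=7

Answer: IECWPGUWKE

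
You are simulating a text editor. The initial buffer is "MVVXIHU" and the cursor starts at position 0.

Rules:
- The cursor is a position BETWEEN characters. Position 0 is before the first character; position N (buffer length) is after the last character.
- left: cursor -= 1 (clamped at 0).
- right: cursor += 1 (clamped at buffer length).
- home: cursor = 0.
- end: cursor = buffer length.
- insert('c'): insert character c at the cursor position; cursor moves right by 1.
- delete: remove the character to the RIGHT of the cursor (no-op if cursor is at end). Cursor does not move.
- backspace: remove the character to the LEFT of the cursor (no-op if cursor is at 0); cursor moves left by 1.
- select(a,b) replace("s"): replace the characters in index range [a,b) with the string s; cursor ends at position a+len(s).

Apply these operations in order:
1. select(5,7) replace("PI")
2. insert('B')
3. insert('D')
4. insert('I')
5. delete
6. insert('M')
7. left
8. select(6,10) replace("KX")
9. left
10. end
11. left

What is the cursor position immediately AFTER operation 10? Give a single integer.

After op 1 (select(5,7) replace("PI")): buf='MVVXIPI' cursor=7
After op 2 (insert('B')): buf='MVVXIPIB' cursor=8
After op 3 (insert('D')): buf='MVVXIPIBD' cursor=9
After op 4 (insert('I')): buf='MVVXIPIBDI' cursor=10
After op 5 (delete): buf='MVVXIPIBDI' cursor=10
After op 6 (insert('M')): buf='MVVXIPIBDIM' cursor=11
After op 7 (left): buf='MVVXIPIBDIM' cursor=10
After op 8 (select(6,10) replace("KX")): buf='MVVXIPKXM' cursor=8
After op 9 (left): buf='MVVXIPKXM' cursor=7
After op 10 (end): buf='MVVXIPKXM' cursor=9

Answer: 9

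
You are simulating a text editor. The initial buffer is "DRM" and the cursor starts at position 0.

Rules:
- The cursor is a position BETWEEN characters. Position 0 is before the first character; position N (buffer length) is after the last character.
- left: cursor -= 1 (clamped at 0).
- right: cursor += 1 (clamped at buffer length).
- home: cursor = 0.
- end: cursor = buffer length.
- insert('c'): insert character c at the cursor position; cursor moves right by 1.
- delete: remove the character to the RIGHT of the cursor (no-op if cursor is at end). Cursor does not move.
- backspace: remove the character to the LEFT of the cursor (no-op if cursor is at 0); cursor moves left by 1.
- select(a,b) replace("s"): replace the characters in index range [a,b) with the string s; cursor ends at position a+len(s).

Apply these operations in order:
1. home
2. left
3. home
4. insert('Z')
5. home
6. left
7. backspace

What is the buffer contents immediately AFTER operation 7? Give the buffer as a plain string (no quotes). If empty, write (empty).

After op 1 (home): buf='DRM' cursor=0
After op 2 (left): buf='DRM' cursor=0
After op 3 (home): buf='DRM' cursor=0
After op 4 (insert('Z')): buf='ZDRM' cursor=1
After op 5 (home): buf='ZDRM' cursor=0
After op 6 (left): buf='ZDRM' cursor=0
After op 7 (backspace): buf='ZDRM' cursor=0

Answer: ZDRM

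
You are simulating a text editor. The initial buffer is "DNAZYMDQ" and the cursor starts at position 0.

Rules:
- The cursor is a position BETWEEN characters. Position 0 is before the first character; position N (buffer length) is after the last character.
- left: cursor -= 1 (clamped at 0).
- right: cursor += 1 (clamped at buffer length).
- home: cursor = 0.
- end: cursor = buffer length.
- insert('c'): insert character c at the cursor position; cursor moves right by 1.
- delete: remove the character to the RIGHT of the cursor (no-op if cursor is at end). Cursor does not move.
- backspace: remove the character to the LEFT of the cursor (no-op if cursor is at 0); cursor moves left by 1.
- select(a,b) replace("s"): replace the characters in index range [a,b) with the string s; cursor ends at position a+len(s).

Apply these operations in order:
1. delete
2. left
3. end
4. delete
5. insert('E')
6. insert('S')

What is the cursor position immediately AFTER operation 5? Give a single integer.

After op 1 (delete): buf='NAZYMDQ' cursor=0
After op 2 (left): buf='NAZYMDQ' cursor=0
After op 3 (end): buf='NAZYMDQ' cursor=7
After op 4 (delete): buf='NAZYMDQ' cursor=7
After op 5 (insert('E')): buf='NAZYMDQE' cursor=8

Answer: 8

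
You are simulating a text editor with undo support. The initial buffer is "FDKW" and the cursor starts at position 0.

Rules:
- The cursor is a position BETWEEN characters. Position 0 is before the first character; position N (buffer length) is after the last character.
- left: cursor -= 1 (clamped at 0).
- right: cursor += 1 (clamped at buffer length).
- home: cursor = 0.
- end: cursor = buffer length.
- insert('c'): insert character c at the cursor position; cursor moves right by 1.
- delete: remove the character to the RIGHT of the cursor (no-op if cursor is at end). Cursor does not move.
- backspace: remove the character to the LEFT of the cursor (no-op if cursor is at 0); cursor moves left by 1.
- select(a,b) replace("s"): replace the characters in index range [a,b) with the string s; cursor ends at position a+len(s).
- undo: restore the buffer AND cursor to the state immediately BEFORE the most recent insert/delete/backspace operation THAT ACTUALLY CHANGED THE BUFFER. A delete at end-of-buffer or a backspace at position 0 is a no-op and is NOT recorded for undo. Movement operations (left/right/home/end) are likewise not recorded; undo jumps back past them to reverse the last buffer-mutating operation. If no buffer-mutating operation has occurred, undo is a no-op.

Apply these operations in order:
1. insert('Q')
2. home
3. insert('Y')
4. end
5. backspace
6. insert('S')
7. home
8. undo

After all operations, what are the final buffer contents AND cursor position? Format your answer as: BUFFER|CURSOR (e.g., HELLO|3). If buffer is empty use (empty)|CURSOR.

After op 1 (insert('Q')): buf='QFDKW' cursor=1
After op 2 (home): buf='QFDKW' cursor=0
After op 3 (insert('Y')): buf='YQFDKW' cursor=1
After op 4 (end): buf='YQFDKW' cursor=6
After op 5 (backspace): buf='YQFDK' cursor=5
After op 6 (insert('S')): buf='YQFDKS' cursor=6
After op 7 (home): buf='YQFDKS' cursor=0
After op 8 (undo): buf='YQFDK' cursor=5

Answer: YQFDK|5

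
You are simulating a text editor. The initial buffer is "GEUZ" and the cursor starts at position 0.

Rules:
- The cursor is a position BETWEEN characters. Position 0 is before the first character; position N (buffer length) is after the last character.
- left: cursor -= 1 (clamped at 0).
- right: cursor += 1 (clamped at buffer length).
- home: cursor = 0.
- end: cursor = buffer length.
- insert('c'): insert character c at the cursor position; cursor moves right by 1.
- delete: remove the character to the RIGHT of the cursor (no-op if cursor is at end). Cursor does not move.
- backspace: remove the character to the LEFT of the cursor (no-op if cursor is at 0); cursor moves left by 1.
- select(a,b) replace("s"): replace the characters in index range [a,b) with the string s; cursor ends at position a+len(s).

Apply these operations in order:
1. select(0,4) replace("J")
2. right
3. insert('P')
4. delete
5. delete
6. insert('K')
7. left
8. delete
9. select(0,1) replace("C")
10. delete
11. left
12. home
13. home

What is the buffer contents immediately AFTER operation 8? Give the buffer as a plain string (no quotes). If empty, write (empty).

Answer: JP

Derivation:
After op 1 (select(0,4) replace("J")): buf='J' cursor=1
After op 2 (right): buf='J' cursor=1
After op 3 (insert('P')): buf='JP' cursor=2
After op 4 (delete): buf='JP' cursor=2
After op 5 (delete): buf='JP' cursor=2
After op 6 (insert('K')): buf='JPK' cursor=3
After op 7 (left): buf='JPK' cursor=2
After op 8 (delete): buf='JP' cursor=2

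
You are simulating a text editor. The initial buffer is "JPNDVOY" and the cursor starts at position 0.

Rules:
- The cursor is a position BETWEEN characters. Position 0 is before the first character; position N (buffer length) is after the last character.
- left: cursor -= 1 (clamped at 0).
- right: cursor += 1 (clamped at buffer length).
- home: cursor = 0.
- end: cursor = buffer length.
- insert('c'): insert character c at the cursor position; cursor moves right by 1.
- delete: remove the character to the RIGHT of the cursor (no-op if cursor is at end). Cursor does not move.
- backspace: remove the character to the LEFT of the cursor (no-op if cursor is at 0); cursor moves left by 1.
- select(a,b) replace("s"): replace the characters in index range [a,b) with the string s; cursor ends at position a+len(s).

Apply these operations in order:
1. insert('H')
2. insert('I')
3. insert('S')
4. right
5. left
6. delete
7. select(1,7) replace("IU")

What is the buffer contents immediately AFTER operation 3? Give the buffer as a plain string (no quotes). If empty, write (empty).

Answer: HISJPNDVOY

Derivation:
After op 1 (insert('H')): buf='HJPNDVOY' cursor=1
After op 2 (insert('I')): buf='HIJPNDVOY' cursor=2
After op 3 (insert('S')): buf='HISJPNDVOY' cursor=3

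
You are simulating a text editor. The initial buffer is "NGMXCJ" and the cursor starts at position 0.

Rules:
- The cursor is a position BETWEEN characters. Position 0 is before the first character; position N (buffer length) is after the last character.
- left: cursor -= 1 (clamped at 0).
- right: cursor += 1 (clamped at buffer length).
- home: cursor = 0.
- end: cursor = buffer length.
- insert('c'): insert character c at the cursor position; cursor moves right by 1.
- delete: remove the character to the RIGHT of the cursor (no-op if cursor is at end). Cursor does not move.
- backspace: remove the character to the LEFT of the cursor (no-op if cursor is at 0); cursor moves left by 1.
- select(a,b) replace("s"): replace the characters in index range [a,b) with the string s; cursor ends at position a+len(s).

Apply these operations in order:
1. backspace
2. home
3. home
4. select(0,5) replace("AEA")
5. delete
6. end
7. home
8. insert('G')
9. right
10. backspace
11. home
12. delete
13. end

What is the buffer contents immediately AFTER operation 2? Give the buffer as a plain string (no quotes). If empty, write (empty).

Answer: NGMXCJ

Derivation:
After op 1 (backspace): buf='NGMXCJ' cursor=0
After op 2 (home): buf='NGMXCJ' cursor=0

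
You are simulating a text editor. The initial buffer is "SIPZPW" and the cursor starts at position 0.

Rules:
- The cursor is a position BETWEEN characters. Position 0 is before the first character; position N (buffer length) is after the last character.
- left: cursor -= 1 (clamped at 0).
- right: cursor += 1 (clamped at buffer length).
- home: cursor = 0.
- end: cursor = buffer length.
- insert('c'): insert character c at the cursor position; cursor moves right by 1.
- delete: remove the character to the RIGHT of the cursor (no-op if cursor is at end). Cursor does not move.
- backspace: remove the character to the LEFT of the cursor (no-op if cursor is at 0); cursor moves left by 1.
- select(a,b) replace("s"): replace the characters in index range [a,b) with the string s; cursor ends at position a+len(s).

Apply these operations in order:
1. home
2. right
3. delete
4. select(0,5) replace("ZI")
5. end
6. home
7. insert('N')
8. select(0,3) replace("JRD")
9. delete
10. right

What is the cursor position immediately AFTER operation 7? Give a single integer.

After op 1 (home): buf='SIPZPW' cursor=0
After op 2 (right): buf='SIPZPW' cursor=1
After op 3 (delete): buf='SPZPW' cursor=1
After op 4 (select(0,5) replace("ZI")): buf='ZI' cursor=2
After op 5 (end): buf='ZI' cursor=2
After op 6 (home): buf='ZI' cursor=0
After op 7 (insert('N')): buf='NZI' cursor=1

Answer: 1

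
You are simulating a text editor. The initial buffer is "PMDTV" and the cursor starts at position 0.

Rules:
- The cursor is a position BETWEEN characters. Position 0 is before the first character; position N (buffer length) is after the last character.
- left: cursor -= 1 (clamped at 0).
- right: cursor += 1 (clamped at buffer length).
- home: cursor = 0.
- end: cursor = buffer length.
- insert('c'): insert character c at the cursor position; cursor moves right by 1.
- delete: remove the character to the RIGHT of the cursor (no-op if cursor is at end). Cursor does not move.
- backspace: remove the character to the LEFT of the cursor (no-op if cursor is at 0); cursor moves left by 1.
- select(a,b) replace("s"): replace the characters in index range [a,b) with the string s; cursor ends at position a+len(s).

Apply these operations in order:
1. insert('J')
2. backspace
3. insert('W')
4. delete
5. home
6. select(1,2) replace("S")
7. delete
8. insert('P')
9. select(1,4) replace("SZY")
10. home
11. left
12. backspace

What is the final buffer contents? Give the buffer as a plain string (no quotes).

Answer: WSZYV

Derivation:
After op 1 (insert('J')): buf='JPMDTV' cursor=1
After op 2 (backspace): buf='PMDTV' cursor=0
After op 3 (insert('W')): buf='WPMDTV' cursor=1
After op 4 (delete): buf='WMDTV' cursor=1
After op 5 (home): buf='WMDTV' cursor=0
After op 6 (select(1,2) replace("S")): buf='WSDTV' cursor=2
After op 7 (delete): buf='WSTV' cursor=2
After op 8 (insert('P')): buf='WSPTV' cursor=3
After op 9 (select(1,4) replace("SZY")): buf='WSZYV' cursor=4
After op 10 (home): buf='WSZYV' cursor=0
After op 11 (left): buf='WSZYV' cursor=0
After op 12 (backspace): buf='WSZYV' cursor=0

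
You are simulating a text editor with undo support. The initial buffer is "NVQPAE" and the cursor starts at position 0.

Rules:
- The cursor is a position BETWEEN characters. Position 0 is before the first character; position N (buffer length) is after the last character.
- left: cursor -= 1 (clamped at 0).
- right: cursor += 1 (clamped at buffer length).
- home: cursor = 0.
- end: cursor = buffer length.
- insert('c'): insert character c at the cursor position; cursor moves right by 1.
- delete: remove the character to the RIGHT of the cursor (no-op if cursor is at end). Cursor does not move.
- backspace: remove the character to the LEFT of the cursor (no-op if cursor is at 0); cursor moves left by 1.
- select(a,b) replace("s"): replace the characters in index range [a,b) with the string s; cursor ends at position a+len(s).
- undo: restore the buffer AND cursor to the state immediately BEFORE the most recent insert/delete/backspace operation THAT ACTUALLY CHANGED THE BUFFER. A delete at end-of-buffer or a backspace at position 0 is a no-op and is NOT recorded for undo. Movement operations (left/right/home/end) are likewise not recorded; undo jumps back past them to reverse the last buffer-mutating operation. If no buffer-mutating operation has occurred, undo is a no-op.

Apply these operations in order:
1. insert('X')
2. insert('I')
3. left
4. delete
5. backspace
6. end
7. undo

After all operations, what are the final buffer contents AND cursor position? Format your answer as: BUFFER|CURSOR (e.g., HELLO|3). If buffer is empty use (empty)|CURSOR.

After op 1 (insert('X')): buf='XNVQPAE' cursor=1
After op 2 (insert('I')): buf='XINVQPAE' cursor=2
After op 3 (left): buf='XINVQPAE' cursor=1
After op 4 (delete): buf='XNVQPAE' cursor=1
After op 5 (backspace): buf='NVQPAE' cursor=0
After op 6 (end): buf='NVQPAE' cursor=6
After op 7 (undo): buf='XNVQPAE' cursor=1

Answer: XNVQPAE|1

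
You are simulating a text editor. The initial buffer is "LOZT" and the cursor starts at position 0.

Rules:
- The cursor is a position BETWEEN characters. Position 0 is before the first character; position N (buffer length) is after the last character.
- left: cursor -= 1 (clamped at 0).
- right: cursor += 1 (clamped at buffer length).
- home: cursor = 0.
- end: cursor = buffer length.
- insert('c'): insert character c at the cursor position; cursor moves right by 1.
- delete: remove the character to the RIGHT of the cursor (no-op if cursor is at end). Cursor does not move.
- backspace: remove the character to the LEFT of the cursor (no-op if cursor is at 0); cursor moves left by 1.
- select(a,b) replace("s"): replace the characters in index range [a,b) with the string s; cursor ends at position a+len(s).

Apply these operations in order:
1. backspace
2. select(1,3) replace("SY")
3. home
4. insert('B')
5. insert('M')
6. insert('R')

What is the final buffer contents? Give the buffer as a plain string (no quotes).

After op 1 (backspace): buf='LOZT' cursor=0
After op 2 (select(1,3) replace("SY")): buf='LSYT' cursor=3
After op 3 (home): buf='LSYT' cursor=0
After op 4 (insert('B')): buf='BLSYT' cursor=1
After op 5 (insert('M')): buf='BMLSYT' cursor=2
After op 6 (insert('R')): buf='BMRLSYT' cursor=3

Answer: BMRLSYT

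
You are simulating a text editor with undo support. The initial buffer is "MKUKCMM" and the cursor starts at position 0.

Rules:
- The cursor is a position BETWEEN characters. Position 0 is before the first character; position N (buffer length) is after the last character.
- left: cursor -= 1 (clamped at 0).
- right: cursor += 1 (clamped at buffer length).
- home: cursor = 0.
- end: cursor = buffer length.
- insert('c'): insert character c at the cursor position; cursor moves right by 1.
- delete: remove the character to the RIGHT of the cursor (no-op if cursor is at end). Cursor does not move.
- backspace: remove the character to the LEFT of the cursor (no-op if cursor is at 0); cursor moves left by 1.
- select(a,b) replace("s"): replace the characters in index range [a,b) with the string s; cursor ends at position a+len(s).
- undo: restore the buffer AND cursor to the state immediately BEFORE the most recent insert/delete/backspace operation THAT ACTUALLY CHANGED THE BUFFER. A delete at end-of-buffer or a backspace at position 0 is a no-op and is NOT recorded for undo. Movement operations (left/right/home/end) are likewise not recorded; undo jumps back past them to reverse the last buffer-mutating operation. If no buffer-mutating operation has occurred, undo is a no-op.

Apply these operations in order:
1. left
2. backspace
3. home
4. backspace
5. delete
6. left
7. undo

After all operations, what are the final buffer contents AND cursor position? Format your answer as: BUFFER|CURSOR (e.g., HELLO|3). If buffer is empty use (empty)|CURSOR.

After op 1 (left): buf='MKUKCMM' cursor=0
After op 2 (backspace): buf='MKUKCMM' cursor=0
After op 3 (home): buf='MKUKCMM' cursor=0
After op 4 (backspace): buf='MKUKCMM' cursor=0
After op 5 (delete): buf='KUKCMM' cursor=0
After op 6 (left): buf='KUKCMM' cursor=0
After op 7 (undo): buf='MKUKCMM' cursor=0

Answer: MKUKCMM|0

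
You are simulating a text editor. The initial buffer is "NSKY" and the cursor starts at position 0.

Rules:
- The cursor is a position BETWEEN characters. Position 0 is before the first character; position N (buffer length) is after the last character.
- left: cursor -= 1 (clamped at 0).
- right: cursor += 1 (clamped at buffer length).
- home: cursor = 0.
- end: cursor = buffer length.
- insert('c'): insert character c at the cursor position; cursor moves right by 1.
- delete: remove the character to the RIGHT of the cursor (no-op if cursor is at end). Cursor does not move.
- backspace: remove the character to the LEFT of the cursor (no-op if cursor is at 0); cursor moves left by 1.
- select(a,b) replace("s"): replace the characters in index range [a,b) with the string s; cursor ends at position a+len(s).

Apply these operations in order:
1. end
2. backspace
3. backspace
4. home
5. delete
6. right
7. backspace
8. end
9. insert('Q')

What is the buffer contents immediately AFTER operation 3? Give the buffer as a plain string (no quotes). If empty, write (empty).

After op 1 (end): buf='NSKY' cursor=4
After op 2 (backspace): buf='NSK' cursor=3
After op 3 (backspace): buf='NS' cursor=2

Answer: NS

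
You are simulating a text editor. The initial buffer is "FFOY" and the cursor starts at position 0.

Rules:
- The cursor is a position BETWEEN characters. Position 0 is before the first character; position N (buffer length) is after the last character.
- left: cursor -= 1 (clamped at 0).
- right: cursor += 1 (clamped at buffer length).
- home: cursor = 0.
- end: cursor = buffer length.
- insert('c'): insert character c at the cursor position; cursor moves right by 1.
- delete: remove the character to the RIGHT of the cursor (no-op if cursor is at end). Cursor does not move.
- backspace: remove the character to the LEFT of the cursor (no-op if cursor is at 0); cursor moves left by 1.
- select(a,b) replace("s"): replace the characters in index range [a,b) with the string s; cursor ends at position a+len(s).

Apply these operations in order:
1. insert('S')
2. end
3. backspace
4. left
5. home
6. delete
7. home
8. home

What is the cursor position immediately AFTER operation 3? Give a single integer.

Answer: 4

Derivation:
After op 1 (insert('S')): buf='SFFOY' cursor=1
After op 2 (end): buf='SFFOY' cursor=5
After op 3 (backspace): buf='SFFO' cursor=4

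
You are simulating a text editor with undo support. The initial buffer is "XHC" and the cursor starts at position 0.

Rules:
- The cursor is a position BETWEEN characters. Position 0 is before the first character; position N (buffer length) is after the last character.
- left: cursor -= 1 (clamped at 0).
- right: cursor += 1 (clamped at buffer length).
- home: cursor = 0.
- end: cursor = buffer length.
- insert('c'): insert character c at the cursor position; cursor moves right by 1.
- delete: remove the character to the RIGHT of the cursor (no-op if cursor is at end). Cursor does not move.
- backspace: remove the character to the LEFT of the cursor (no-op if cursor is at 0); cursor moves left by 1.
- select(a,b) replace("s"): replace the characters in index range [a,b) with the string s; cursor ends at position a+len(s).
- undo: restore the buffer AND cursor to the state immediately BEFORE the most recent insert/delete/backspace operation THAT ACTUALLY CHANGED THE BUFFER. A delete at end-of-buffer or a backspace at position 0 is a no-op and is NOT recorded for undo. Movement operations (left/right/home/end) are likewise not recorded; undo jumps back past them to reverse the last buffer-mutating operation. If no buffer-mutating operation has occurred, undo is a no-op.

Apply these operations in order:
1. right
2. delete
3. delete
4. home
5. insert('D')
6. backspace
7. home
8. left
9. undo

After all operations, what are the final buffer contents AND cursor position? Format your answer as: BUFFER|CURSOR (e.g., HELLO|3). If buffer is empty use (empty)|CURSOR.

Answer: DX|1

Derivation:
After op 1 (right): buf='XHC' cursor=1
After op 2 (delete): buf='XC' cursor=1
After op 3 (delete): buf='X' cursor=1
After op 4 (home): buf='X' cursor=0
After op 5 (insert('D')): buf='DX' cursor=1
After op 6 (backspace): buf='X' cursor=0
After op 7 (home): buf='X' cursor=0
After op 8 (left): buf='X' cursor=0
After op 9 (undo): buf='DX' cursor=1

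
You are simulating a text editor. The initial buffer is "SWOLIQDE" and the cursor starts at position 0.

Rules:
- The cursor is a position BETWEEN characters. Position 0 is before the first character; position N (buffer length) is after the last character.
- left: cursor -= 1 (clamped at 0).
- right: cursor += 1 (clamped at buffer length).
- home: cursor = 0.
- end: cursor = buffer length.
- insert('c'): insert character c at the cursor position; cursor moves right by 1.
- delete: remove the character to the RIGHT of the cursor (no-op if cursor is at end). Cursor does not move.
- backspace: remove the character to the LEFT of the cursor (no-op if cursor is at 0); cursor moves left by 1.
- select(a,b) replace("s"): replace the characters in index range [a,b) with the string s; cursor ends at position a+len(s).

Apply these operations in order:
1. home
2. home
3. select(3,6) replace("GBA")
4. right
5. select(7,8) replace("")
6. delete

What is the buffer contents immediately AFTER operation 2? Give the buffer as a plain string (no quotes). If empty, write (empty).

After op 1 (home): buf='SWOLIQDE' cursor=0
After op 2 (home): buf='SWOLIQDE' cursor=0

Answer: SWOLIQDE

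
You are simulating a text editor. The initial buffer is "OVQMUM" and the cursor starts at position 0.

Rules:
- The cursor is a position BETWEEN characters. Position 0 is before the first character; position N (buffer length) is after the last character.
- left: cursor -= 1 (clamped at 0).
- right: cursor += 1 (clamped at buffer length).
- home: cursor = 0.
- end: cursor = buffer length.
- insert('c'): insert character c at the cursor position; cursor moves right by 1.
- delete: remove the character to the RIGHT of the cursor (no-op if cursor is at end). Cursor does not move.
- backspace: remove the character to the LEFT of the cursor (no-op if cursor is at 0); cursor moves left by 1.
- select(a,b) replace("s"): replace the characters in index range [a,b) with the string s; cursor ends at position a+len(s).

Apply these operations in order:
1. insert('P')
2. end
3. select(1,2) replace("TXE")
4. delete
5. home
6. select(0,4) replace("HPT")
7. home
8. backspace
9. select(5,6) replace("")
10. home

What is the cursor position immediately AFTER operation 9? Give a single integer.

Answer: 5

Derivation:
After op 1 (insert('P')): buf='POVQMUM' cursor=1
After op 2 (end): buf='POVQMUM' cursor=7
After op 3 (select(1,2) replace("TXE")): buf='PTXEVQMUM' cursor=4
After op 4 (delete): buf='PTXEQMUM' cursor=4
After op 5 (home): buf='PTXEQMUM' cursor=0
After op 6 (select(0,4) replace("HPT")): buf='HPTQMUM' cursor=3
After op 7 (home): buf='HPTQMUM' cursor=0
After op 8 (backspace): buf='HPTQMUM' cursor=0
After op 9 (select(5,6) replace("")): buf='HPTQMM' cursor=5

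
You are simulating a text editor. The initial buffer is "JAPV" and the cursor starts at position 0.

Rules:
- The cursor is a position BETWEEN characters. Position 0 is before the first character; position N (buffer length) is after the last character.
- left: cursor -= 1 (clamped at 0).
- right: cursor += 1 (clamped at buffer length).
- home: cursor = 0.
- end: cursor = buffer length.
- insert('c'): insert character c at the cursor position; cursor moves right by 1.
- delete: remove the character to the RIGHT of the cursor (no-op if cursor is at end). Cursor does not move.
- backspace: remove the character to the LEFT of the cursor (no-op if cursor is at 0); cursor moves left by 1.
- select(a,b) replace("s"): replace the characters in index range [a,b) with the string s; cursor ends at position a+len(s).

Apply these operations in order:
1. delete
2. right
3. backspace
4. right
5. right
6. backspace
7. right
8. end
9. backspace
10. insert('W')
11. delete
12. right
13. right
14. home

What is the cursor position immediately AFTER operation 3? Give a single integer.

Answer: 0

Derivation:
After op 1 (delete): buf='APV' cursor=0
After op 2 (right): buf='APV' cursor=1
After op 3 (backspace): buf='PV' cursor=0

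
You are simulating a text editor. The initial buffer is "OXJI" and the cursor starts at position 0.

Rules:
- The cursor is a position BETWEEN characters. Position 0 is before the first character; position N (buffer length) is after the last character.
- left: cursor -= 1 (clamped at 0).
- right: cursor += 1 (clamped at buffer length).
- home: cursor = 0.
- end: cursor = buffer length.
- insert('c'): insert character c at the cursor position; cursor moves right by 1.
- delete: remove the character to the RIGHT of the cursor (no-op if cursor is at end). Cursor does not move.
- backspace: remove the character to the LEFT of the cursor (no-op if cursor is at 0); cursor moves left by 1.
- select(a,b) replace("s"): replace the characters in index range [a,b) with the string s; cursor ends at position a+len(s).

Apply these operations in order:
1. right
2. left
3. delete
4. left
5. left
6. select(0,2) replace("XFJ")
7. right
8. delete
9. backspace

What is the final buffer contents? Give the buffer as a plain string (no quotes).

After op 1 (right): buf='OXJI' cursor=1
After op 2 (left): buf='OXJI' cursor=0
After op 3 (delete): buf='XJI' cursor=0
After op 4 (left): buf='XJI' cursor=0
After op 5 (left): buf='XJI' cursor=0
After op 6 (select(0,2) replace("XFJ")): buf='XFJI' cursor=3
After op 7 (right): buf='XFJI' cursor=4
After op 8 (delete): buf='XFJI' cursor=4
After op 9 (backspace): buf='XFJ' cursor=3

Answer: XFJ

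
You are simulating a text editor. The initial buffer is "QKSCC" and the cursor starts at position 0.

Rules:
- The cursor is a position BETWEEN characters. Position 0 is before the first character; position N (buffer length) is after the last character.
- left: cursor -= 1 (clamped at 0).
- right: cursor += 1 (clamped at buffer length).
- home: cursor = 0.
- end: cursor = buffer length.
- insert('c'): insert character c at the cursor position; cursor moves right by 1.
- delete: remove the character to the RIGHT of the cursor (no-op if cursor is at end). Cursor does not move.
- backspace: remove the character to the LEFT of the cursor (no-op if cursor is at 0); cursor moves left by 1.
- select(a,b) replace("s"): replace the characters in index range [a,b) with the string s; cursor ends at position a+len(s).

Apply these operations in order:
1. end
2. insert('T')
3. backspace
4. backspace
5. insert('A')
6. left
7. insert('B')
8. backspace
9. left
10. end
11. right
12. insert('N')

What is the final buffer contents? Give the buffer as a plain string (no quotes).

Answer: QKSCAN

Derivation:
After op 1 (end): buf='QKSCC' cursor=5
After op 2 (insert('T')): buf='QKSCCT' cursor=6
After op 3 (backspace): buf='QKSCC' cursor=5
After op 4 (backspace): buf='QKSC' cursor=4
After op 5 (insert('A')): buf='QKSCA' cursor=5
After op 6 (left): buf='QKSCA' cursor=4
After op 7 (insert('B')): buf='QKSCBA' cursor=5
After op 8 (backspace): buf='QKSCA' cursor=4
After op 9 (left): buf='QKSCA' cursor=3
After op 10 (end): buf='QKSCA' cursor=5
After op 11 (right): buf='QKSCA' cursor=5
After op 12 (insert('N')): buf='QKSCAN' cursor=6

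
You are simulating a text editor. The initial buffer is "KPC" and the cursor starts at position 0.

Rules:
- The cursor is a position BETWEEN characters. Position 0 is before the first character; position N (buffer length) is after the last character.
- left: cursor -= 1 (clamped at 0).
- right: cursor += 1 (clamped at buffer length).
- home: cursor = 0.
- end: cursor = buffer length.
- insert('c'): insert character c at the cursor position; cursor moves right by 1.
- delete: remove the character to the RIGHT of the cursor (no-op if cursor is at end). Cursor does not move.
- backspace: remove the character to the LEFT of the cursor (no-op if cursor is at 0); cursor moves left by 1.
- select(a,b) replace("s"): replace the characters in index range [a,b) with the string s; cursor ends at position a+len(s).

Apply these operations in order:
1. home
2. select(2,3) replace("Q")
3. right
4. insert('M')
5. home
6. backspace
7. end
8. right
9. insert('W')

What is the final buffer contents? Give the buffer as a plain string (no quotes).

After op 1 (home): buf='KPC' cursor=0
After op 2 (select(2,3) replace("Q")): buf='KPQ' cursor=3
After op 3 (right): buf='KPQ' cursor=3
After op 4 (insert('M')): buf='KPQM' cursor=4
After op 5 (home): buf='KPQM' cursor=0
After op 6 (backspace): buf='KPQM' cursor=0
After op 7 (end): buf='KPQM' cursor=4
After op 8 (right): buf='KPQM' cursor=4
After op 9 (insert('W')): buf='KPQMW' cursor=5

Answer: KPQMW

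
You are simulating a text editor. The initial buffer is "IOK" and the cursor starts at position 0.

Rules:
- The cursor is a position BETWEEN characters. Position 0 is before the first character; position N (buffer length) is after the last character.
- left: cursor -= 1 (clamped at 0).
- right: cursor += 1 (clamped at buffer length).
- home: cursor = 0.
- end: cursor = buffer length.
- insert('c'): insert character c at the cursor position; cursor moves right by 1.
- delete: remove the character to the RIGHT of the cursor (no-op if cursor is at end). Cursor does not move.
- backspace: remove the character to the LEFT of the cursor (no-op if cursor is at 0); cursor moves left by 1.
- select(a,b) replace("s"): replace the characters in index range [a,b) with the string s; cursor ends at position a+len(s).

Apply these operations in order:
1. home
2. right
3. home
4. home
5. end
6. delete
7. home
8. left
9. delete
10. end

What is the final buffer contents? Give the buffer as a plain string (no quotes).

Answer: OK

Derivation:
After op 1 (home): buf='IOK' cursor=0
After op 2 (right): buf='IOK' cursor=1
After op 3 (home): buf='IOK' cursor=0
After op 4 (home): buf='IOK' cursor=0
After op 5 (end): buf='IOK' cursor=3
After op 6 (delete): buf='IOK' cursor=3
After op 7 (home): buf='IOK' cursor=0
After op 8 (left): buf='IOK' cursor=0
After op 9 (delete): buf='OK' cursor=0
After op 10 (end): buf='OK' cursor=2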